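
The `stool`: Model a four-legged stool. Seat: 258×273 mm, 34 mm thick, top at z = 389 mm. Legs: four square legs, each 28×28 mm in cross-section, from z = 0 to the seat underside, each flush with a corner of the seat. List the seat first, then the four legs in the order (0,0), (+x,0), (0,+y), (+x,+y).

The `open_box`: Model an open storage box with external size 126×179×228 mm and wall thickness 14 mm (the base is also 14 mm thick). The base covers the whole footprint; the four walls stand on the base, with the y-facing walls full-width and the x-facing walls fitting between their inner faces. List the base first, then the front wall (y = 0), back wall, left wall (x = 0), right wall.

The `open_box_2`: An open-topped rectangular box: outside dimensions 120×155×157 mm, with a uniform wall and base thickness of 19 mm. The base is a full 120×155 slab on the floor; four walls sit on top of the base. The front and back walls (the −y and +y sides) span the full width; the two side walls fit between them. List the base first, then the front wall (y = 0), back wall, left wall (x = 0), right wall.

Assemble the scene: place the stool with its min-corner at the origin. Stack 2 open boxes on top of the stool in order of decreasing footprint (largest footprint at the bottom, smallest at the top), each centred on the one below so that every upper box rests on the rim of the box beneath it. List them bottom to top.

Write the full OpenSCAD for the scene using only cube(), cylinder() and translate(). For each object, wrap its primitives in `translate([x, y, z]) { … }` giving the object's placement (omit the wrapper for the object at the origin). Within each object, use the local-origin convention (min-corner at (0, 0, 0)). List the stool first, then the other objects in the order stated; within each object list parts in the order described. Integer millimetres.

translate([0, 0, 355]) cube([258, 273, 34]);
cube([28, 28, 355]);
translate([230, 0, 0]) cube([28, 28, 355]);
translate([0, 245, 0]) cube([28, 28, 355]);
translate([230, 245, 0]) cube([28, 28, 355]);
translate([66, 47, 389]) {
  cube([126, 179, 14]);
  translate([0, 0, 14]) cube([126, 14, 214]);
  translate([0, 165, 14]) cube([126, 14, 214]);
  translate([0, 14, 14]) cube([14, 151, 214]);
  translate([112, 14, 14]) cube([14, 151, 214]);
}
translate([69, 59, 617]) {
  cube([120, 155, 19]);
  translate([0, 0, 19]) cube([120, 19, 138]);
  translate([0, 136, 19]) cube([120, 19, 138]);
  translate([0, 19, 19]) cube([19, 117, 138]);
  translate([101, 19, 19]) cube([19, 117, 138]);
}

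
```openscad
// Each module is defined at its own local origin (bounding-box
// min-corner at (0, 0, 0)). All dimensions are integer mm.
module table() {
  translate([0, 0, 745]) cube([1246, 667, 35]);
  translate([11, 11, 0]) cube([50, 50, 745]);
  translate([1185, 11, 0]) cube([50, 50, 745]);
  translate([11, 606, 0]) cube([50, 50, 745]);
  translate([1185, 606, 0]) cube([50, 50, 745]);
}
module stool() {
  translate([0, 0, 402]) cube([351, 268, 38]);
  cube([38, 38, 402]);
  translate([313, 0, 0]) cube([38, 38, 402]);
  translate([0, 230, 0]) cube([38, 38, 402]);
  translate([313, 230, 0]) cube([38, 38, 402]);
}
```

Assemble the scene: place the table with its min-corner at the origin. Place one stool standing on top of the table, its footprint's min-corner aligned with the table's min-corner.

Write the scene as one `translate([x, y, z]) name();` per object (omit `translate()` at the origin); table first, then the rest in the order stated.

table();
translate([0, 0, 780]) stool();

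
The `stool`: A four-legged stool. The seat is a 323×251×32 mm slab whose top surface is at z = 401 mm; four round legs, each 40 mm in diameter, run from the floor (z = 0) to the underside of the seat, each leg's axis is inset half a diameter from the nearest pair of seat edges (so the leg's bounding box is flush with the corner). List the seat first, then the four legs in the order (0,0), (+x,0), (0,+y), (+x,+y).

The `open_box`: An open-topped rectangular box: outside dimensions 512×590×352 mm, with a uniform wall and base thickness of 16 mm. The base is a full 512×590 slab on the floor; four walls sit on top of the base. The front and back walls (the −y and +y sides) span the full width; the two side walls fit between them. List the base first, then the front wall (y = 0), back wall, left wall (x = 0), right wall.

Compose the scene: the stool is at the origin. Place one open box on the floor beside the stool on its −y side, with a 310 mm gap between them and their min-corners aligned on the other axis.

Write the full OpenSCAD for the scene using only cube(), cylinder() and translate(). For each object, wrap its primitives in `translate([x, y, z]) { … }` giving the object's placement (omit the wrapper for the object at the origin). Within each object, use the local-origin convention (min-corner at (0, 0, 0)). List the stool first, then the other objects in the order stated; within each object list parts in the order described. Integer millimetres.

translate([0, 0, 369]) cube([323, 251, 32]);
translate([20, 20, 0]) cylinder(h = 369, r = 20);
translate([303, 20, 0]) cylinder(h = 369, r = 20);
translate([20, 231, 0]) cylinder(h = 369, r = 20);
translate([303, 231, 0]) cylinder(h = 369, r = 20);
translate([0, -900, 0]) {
  cube([512, 590, 16]);
  translate([0, 0, 16]) cube([512, 16, 336]);
  translate([0, 574, 16]) cube([512, 16, 336]);
  translate([0, 16, 16]) cube([16, 558, 336]);
  translate([496, 16, 16]) cube([16, 558, 336]);
}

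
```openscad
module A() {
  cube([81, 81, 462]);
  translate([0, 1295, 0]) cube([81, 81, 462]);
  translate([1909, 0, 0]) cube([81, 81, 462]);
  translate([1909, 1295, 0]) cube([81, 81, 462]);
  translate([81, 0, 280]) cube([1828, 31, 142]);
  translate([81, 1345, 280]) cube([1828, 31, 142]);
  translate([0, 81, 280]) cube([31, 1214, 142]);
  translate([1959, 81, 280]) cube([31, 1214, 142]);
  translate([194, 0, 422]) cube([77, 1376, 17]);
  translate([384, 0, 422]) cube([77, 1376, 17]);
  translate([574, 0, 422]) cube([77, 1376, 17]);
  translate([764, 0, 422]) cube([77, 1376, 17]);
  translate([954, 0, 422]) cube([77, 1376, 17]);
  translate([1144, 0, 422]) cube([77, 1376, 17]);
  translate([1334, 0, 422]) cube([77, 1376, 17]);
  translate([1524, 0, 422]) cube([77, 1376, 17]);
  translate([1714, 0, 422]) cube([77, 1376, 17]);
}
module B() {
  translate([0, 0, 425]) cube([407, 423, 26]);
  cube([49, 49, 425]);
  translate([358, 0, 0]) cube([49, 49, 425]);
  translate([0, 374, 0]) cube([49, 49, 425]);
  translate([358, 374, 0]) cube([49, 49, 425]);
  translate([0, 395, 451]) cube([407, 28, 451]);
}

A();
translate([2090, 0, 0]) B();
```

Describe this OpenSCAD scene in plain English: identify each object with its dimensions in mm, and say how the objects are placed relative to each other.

A is a bed frame 1990 mm long (x) by 1376 mm wide (y). Four 81×81 mm corner posts, 462 mm tall, at the corners of the footprint. Four rails of 31 mm thickness and 142 mm height run between adjacent posts with their undersides at z = 280 mm, their outer faces flush with the outside of the frame (the two x-running rails run between the posts' inner faces; the two y-running rails run between the posts' inner faces). 9 slats, each 77 mm wide (x) and 17 mm thick, lie across the top of the two x-running rails, running the full 1376 mm width of the frame in y; the slats are evenly spaced along x between the inner faces of the end posts with equal gaps (rounded down to the nearest mm) at the −x end and between each pair — any rounding remainder accumulates at the +x end.

B is a chair: 407×423 mm seat, 26 mm thick, top at z = 451 mm, on four 49 mm square corner legs flush with the seat edges. A 28 mm thick backrest slab spans the full seat width, extending 451 mm above the seat top, its back face flush with the seat's +y edge.

The chair is on the floor beside the bed frame on its +x side.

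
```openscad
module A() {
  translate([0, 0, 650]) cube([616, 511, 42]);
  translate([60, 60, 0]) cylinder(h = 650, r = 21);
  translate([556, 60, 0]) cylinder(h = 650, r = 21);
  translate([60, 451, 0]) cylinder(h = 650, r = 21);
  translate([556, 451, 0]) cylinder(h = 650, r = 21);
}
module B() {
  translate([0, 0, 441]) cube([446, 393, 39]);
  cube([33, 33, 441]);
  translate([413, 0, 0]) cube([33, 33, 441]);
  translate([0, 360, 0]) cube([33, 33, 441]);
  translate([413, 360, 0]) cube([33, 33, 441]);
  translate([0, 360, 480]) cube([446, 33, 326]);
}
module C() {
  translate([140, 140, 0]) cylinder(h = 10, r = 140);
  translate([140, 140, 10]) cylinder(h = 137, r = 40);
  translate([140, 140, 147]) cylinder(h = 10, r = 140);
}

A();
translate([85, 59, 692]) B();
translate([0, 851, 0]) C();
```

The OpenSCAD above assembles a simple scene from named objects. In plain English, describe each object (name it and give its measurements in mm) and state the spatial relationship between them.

A is a table: top 616 mm (x) × 511 mm (y), 42 mm thick, upper face at z = 692 mm, on four round legs of 42 mm diameter, each leg's bounding box inset 39 mm from the nearest pair of top edges, running from z = 0 to the bottom of the top.

B is a chair. The seat is a 446×393×39 mm slab with its top at z = 480 mm, on four 33×33 mm corner legs (flush with the seat edges, standing on z = 0). A flat backrest 33 mm thick, 326 mm tall, spans the full seat width and rises from the seat top along its +y edge, rear face flush with the rear of the seat.

C is a spool: two coaxial disc flanges of radius 140 mm and thickness 10 mm, joined by a core cylinder of radius 40 mm and height 137 mm. The lower flange rests on z = 0 and the three cylinders share a vertical axis.

The chair is on top of the table, centred. The spool is on the floor beside the table on its +y side.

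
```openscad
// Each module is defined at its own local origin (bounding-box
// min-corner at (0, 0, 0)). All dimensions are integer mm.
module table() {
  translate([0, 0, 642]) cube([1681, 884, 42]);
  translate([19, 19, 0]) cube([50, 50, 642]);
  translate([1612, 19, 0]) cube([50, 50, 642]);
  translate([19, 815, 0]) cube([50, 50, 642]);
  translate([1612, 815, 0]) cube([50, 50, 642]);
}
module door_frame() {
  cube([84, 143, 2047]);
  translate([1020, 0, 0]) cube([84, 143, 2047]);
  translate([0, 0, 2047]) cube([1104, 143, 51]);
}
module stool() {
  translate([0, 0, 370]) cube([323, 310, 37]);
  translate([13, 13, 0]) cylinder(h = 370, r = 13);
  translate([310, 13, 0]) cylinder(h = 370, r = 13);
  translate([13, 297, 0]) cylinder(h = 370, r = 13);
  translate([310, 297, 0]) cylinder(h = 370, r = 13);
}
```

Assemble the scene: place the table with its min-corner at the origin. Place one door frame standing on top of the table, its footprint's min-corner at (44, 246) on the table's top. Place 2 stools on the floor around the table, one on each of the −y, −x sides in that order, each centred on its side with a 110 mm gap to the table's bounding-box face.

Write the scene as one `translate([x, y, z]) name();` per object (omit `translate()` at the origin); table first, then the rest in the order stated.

table();
translate([44, 246, 684]) door_frame();
translate([679, -420, 0]) stool();
translate([-433, 287, 0]) stool();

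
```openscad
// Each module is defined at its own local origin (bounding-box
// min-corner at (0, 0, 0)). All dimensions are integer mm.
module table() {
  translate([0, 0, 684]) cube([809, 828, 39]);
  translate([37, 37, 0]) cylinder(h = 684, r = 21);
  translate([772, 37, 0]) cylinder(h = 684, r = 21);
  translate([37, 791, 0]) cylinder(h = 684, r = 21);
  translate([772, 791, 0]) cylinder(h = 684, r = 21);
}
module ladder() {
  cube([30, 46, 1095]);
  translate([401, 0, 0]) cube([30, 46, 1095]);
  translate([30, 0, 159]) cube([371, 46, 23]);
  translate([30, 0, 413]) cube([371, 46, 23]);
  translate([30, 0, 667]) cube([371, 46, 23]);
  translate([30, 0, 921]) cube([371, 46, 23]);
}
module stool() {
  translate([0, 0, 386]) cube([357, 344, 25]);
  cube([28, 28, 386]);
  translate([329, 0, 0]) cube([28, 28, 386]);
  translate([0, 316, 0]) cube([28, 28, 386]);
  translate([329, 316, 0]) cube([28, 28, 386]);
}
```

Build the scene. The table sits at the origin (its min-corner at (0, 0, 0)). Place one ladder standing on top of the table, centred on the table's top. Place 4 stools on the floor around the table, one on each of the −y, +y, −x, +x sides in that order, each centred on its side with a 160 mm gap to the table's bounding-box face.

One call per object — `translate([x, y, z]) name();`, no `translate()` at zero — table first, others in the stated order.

table();
translate([189, 391, 723]) ladder();
translate([226, -504, 0]) stool();
translate([226, 988, 0]) stool();
translate([-517, 242, 0]) stool();
translate([969, 242, 0]) stool();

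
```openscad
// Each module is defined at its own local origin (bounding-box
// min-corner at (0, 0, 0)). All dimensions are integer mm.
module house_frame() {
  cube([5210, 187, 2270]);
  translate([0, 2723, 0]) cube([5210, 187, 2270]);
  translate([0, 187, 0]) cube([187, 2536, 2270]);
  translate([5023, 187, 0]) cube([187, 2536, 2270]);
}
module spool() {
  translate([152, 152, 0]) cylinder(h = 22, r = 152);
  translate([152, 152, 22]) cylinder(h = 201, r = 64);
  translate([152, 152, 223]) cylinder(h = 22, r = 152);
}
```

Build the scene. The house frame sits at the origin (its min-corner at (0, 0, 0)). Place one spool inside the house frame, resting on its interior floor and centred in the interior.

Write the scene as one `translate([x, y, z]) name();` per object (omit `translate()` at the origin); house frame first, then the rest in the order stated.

house_frame();
translate([2453, 1303, 0]) spool();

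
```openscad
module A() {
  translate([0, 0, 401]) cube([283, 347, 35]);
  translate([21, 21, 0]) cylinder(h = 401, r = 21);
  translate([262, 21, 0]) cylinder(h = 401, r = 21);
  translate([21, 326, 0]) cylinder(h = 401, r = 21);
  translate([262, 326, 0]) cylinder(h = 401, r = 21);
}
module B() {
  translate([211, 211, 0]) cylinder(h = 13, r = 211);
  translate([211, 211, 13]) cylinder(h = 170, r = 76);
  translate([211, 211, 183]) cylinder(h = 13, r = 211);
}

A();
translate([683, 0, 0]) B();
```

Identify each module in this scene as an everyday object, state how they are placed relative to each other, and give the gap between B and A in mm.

The spool's nearest face is 400 mm from the stool's +x face.

A is a stool. B is a spool. The spool is on the floor beside the stool on its +x side. The gap between the spool and the stool is 400 mm.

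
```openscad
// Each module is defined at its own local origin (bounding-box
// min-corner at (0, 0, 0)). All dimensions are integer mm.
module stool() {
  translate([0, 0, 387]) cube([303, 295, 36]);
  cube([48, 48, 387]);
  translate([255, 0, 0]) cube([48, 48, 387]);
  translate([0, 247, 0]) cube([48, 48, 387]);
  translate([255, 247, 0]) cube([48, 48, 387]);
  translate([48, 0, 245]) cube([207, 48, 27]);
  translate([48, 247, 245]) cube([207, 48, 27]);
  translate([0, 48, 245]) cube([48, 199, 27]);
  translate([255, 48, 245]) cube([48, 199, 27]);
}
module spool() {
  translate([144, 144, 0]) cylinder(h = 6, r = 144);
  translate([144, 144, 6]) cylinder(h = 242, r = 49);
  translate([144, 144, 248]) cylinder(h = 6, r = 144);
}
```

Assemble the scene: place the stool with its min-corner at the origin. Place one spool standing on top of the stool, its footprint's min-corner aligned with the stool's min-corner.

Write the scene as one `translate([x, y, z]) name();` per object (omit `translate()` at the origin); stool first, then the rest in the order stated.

stool();
translate([0, 0, 423]) spool();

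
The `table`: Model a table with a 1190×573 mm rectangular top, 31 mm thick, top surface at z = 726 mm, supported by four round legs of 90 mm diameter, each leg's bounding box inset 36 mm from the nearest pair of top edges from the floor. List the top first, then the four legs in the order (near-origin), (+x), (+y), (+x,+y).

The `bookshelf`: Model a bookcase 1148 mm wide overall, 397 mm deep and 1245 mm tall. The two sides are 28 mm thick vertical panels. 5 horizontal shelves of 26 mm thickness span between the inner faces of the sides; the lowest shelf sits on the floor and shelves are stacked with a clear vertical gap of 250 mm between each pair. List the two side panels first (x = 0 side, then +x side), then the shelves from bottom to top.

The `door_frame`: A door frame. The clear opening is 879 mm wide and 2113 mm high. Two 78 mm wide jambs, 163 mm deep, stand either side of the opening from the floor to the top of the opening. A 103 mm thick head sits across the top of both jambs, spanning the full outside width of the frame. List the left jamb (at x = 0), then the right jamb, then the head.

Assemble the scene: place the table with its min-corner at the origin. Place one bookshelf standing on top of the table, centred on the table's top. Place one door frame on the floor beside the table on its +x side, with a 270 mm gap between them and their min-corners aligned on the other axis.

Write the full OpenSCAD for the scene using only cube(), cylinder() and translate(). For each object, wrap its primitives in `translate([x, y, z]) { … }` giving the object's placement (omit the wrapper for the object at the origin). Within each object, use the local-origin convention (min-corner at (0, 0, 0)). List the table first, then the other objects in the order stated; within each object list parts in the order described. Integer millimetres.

translate([0, 0, 695]) cube([1190, 573, 31]);
translate([81, 81, 0]) cylinder(h = 695, r = 45);
translate([1109, 81, 0]) cylinder(h = 695, r = 45);
translate([81, 492, 0]) cylinder(h = 695, r = 45);
translate([1109, 492, 0]) cylinder(h = 695, r = 45);
translate([21, 88, 726]) {
  cube([28, 397, 1245]);
  translate([1120, 0, 0]) cube([28, 397, 1245]);
  translate([28, 0, 0]) cube([1092, 397, 26]);
  translate([28, 0, 276]) cube([1092, 397, 26]);
  translate([28, 0, 552]) cube([1092, 397, 26]);
  translate([28, 0, 828]) cube([1092, 397, 26]);
  translate([28, 0, 1104]) cube([1092, 397, 26]);
}
translate([1460, 0, 0]) {
  cube([78, 163, 2113]);
  translate([957, 0, 0]) cube([78, 163, 2113]);
  translate([0, 0, 2113]) cube([1035, 163, 103]);
}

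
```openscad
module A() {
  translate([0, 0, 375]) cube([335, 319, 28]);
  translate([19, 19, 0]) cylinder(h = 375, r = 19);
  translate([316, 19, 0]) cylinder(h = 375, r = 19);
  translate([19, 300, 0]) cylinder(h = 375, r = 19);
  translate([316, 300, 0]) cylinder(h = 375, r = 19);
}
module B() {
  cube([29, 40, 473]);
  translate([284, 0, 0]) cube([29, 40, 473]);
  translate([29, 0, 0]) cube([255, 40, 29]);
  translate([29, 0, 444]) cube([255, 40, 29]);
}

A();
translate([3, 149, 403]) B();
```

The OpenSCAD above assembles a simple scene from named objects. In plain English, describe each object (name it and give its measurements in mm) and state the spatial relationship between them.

A is a simple wooden stool: a rectangular seat 335 mm (x) by 319 mm (y), 28 mm thick, top face at z = 403 mm, on four round legs, each 38 mm in diameter. The legs rest on z = 0, each leg's axis is inset half a diameter from the nearest pair of seat edges (so the leg's bounding box is flush with the corner).

B is a rectangular picture frame lying in the x–z plane (depth along y). The opening is 255 mm wide (x) by 415 mm tall (z), surrounded by a border 29 mm wide on all four sides. The frame is 40 mm deep and is made of two full-height vertical stiles with two horizontal rails fitted between them.

The picture frame is on top of the stool.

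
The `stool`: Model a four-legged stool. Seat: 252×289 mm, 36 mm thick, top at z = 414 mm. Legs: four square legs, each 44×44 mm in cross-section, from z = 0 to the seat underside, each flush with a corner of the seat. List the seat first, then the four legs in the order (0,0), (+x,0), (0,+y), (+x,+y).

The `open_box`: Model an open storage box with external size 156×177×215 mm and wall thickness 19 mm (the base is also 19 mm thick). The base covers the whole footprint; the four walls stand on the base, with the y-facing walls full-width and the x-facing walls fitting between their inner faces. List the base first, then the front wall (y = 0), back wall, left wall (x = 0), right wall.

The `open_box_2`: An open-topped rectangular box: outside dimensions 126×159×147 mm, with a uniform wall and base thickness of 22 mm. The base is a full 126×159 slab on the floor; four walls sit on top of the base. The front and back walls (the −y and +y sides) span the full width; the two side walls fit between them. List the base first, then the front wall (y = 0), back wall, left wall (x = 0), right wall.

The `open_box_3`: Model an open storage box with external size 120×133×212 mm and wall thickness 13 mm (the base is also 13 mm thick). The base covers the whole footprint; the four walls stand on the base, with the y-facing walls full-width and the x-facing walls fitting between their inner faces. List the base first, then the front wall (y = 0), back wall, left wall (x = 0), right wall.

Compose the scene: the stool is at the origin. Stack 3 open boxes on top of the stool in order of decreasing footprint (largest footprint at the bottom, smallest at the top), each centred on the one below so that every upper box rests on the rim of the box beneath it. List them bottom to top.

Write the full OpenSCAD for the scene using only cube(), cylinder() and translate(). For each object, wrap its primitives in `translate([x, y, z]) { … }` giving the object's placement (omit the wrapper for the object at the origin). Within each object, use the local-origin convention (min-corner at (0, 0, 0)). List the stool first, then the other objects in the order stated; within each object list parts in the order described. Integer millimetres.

translate([0, 0, 378]) cube([252, 289, 36]);
cube([44, 44, 378]);
translate([208, 0, 0]) cube([44, 44, 378]);
translate([0, 245, 0]) cube([44, 44, 378]);
translate([208, 245, 0]) cube([44, 44, 378]);
translate([48, 56, 414]) {
  cube([156, 177, 19]);
  translate([0, 0, 19]) cube([156, 19, 196]);
  translate([0, 158, 19]) cube([156, 19, 196]);
  translate([0, 19, 19]) cube([19, 139, 196]);
  translate([137, 19, 19]) cube([19, 139, 196]);
}
translate([63, 65, 629]) {
  cube([126, 159, 22]);
  translate([0, 0, 22]) cube([126, 22, 125]);
  translate([0, 137, 22]) cube([126, 22, 125]);
  translate([0, 22, 22]) cube([22, 115, 125]);
  translate([104, 22, 22]) cube([22, 115, 125]);
}
translate([66, 78, 776]) {
  cube([120, 133, 13]);
  translate([0, 0, 13]) cube([120, 13, 199]);
  translate([0, 120, 13]) cube([120, 13, 199]);
  translate([0, 13, 13]) cube([13, 107, 199]);
  translate([107, 13, 13]) cube([13, 107, 199]);
}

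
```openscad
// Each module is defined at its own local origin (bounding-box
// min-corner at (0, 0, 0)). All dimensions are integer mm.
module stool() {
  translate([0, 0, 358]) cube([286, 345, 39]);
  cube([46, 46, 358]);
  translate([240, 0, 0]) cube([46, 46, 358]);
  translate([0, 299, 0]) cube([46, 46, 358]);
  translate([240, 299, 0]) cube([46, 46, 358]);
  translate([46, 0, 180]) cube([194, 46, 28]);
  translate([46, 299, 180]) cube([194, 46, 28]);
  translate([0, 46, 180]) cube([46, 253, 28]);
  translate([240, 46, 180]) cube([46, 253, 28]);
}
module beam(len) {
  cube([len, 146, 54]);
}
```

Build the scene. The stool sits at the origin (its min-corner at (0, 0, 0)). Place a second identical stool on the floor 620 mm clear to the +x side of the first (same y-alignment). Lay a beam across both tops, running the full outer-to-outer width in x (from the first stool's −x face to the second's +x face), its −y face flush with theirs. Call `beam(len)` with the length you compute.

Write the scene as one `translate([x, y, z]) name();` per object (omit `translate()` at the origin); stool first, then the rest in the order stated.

stool();
translate([906, 0, 0]) stool();
translate([0, 0, 397]) beam(1192);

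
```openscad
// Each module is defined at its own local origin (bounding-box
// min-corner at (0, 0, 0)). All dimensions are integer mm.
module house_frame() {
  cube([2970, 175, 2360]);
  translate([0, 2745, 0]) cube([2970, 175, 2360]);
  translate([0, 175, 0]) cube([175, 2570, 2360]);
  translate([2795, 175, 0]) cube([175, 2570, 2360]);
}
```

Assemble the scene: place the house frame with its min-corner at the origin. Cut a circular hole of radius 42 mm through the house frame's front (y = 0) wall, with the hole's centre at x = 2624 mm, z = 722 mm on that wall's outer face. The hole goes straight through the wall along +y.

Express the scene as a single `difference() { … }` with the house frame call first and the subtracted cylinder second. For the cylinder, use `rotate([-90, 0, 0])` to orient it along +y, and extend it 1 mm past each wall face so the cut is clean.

difference() {
  house_frame();
  translate([2624, -1, 722]) rotate([-90, 0, 0]) cylinder(h = 177, r = 42);
}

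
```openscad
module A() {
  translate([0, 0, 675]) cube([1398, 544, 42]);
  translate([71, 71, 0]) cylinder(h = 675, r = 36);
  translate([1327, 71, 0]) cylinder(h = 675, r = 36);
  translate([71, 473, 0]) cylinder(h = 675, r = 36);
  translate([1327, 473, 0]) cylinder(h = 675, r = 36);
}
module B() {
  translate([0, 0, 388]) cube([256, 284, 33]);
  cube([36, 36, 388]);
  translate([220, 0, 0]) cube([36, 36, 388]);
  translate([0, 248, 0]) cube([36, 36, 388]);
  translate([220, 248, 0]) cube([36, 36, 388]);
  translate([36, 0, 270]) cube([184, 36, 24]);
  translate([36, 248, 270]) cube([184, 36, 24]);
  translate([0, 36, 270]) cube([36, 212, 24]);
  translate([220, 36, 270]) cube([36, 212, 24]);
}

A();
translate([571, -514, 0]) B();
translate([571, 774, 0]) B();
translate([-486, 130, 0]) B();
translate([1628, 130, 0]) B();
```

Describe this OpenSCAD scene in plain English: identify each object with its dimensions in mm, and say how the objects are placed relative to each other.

A is a table: top 1398 mm (x) × 544 mm (y), 42 mm thick, upper face at z = 717 mm, on four round legs of 72 mm diameter, each leg's bounding box inset 35 mm from the nearest pair of top edges, running from z = 0 to the bottom of the top.

B is a four-legged stool. The seat is a 256×284×33 mm slab whose top surface is at z = 421 mm; four square legs, each 36×36 mm in cross-section, run from the floor (z = 0) to the underside of the seat, each flush with a corner of the seat. Four stretchers, 36 mm wide and 24 mm tall, connect adjacent legs with their undersides at z = 270 mm, each running between the inner faces of the legs it joins and aligned with the legs' outer faces on the other axis.

Four stools sit around the table at the −y, +y, −x, +x sides.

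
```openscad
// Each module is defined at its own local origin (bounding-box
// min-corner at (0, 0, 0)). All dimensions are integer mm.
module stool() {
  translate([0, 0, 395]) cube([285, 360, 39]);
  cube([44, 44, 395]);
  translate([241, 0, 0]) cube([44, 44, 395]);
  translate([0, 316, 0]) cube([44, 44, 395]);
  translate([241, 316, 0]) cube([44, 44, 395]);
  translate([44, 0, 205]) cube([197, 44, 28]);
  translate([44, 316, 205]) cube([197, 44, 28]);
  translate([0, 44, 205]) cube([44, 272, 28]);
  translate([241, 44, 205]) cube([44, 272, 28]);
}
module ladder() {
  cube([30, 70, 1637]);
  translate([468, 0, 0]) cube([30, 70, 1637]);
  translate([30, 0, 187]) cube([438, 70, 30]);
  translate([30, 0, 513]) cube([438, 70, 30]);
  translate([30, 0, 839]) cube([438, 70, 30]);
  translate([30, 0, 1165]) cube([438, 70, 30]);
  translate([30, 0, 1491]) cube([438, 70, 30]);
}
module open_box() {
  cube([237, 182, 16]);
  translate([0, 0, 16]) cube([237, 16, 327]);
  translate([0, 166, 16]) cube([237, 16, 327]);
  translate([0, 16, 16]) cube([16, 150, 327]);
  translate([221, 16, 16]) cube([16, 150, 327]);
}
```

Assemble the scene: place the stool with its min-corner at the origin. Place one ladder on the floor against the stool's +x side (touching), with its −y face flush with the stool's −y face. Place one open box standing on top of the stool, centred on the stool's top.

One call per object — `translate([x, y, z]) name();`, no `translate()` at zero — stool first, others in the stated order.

stool();
translate([285, 0, 0]) ladder();
translate([24, 89, 434]) open_box();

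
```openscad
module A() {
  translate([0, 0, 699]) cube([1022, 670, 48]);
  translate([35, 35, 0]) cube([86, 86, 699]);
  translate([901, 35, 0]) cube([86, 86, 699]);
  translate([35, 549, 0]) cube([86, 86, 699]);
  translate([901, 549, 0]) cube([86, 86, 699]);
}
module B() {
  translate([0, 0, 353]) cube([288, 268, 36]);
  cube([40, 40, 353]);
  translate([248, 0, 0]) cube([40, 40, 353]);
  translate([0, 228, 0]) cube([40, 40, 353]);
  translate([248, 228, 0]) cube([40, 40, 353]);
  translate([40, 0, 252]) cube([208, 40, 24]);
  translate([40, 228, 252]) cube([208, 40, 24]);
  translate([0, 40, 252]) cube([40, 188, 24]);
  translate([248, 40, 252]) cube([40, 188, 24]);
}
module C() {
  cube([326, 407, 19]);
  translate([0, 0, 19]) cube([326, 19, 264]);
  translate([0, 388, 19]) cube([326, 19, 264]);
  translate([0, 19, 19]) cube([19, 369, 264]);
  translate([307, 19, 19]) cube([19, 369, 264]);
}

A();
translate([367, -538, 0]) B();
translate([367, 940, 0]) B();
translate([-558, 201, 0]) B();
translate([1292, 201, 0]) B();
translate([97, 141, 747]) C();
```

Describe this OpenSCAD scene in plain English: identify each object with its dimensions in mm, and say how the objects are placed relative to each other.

A is a table: top 1022 mm (x) × 670 mm (y), 48 mm thick, upper face at z = 747 mm, on four 86×86 mm square legs, each inset 35 mm from the nearest pair of top edges, running from z = 0 to the bottom of the top.

B is a simple wooden stool: a rectangular seat 288 mm (x) by 268 mm (y), 36 mm thick, top face at z = 389 mm, on four square legs, each 40×40 mm in cross-section. The legs rest on z = 0, each flush with a corner of the seat. Four stretchers, 40 mm wide and 24 mm tall, connect adjacent legs with their undersides at z = 252 mm, each running between the inner faces of the legs it joins and aligned with the legs' outer faces on the other axis.

C is an open storage box with external size 326×407×283 mm and wall thickness 19 mm (the base is also 19 mm thick). The base covers the whole footprint; the four walls stand on the base, with the y-facing walls full-width and the x-facing walls fitting between their inner faces.

Four stools sit around the table at the −y, +y, −x, +x sides. The open box is on top of the table.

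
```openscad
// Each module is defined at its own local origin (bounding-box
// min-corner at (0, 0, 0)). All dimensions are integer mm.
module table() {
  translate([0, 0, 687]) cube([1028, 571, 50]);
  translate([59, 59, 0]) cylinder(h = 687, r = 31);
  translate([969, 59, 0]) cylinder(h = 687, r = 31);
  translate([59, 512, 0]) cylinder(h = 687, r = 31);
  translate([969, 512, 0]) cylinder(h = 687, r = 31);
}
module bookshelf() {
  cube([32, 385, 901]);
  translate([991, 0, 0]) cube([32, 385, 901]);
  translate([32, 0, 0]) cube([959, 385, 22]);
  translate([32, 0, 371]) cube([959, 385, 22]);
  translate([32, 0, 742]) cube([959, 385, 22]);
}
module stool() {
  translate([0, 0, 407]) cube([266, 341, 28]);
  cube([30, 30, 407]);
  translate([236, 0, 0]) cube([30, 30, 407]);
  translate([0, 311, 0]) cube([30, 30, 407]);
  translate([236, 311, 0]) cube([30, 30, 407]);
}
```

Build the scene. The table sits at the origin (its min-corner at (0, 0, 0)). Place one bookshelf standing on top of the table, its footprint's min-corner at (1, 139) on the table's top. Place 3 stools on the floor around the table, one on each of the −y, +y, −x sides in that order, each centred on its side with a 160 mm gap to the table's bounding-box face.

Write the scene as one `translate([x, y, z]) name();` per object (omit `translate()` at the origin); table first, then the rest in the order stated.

table();
translate([1, 139, 737]) bookshelf();
translate([381, -501, 0]) stool();
translate([381, 731, 0]) stool();
translate([-426, 115, 0]) stool();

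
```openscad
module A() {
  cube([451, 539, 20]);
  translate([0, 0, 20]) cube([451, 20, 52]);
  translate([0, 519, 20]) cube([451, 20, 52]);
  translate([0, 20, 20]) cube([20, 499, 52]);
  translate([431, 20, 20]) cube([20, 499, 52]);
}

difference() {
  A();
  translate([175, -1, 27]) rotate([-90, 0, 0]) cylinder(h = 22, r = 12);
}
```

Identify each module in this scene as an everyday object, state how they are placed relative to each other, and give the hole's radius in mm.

The subtracted cylinder has r = 12 mm.

A is an open box. The open box has a circular hole through its front wall. The hole's radius is 12 mm.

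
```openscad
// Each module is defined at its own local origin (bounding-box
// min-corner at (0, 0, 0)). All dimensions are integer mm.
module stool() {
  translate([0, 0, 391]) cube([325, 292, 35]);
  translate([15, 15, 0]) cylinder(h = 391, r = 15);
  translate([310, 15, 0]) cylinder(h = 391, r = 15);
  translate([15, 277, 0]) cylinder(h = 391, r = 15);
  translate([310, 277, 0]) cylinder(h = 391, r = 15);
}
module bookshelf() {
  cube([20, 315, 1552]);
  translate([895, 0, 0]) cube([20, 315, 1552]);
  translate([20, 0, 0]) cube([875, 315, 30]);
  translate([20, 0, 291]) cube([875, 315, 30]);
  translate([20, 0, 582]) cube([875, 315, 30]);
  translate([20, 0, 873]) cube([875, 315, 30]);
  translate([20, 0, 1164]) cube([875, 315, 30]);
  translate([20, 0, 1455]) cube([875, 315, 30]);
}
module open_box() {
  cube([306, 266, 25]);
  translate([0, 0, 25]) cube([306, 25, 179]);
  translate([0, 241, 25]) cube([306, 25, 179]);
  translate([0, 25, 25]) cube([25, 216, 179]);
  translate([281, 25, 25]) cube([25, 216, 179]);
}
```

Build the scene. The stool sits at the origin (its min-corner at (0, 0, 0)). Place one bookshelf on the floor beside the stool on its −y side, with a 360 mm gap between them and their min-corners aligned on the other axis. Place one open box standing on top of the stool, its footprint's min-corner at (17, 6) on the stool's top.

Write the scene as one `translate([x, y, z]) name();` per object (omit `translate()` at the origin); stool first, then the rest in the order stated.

stool();
translate([0, -675, 0]) bookshelf();
translate([17, 6, 426]) open_box();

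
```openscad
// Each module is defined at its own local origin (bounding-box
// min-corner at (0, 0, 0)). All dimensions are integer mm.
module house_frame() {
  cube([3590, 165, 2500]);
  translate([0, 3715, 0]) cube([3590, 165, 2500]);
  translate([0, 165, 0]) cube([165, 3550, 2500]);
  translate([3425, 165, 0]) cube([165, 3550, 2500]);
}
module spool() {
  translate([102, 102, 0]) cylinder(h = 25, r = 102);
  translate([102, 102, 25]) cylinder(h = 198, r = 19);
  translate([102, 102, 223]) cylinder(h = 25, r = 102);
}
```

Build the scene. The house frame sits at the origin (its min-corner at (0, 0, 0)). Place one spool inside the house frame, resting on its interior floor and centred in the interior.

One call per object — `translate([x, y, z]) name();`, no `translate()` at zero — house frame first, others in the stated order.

house_frame();
translate([1693, 1838, 0]) spool();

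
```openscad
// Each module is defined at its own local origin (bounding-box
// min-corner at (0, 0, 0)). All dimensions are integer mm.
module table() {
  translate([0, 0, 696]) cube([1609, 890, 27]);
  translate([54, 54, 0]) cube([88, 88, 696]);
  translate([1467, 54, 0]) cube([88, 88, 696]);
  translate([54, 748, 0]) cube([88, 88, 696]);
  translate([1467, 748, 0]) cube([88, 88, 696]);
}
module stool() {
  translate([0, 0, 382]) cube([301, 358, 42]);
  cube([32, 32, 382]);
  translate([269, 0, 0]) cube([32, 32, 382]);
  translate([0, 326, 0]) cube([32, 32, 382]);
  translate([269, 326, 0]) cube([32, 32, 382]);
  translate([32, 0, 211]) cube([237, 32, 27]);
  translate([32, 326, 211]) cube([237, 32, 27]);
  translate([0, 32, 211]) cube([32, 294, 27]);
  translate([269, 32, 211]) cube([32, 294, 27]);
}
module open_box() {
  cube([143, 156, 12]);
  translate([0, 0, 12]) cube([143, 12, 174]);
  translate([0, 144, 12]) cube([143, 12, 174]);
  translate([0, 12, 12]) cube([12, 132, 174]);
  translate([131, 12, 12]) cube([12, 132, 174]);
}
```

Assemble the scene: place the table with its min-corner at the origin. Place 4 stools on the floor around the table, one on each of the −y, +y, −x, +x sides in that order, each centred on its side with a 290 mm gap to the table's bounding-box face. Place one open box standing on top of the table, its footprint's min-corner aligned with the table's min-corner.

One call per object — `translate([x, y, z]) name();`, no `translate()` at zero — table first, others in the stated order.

table();
translate([654, -648, 0]) stool();
translate([654, 1180, 0]) stool();
translate([-591, 266, 0]) stool();
translate([1899, 266, 0]) stool();
translate([0, 0, 723]) open_box();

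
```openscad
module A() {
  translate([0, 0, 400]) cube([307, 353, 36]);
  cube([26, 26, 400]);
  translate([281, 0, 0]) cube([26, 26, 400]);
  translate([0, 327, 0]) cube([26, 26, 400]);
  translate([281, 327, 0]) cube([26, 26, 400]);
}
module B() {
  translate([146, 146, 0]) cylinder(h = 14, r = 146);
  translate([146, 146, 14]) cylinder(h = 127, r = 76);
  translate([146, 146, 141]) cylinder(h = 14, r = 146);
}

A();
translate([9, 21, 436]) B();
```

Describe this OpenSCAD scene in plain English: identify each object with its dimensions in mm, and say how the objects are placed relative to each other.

A is a four-legged stool. The seat is a 307×353×36 mm slab whose top surface is at z = 436 mm; four square legs, each 26×26 mm in cross-section, run from the floor (z = 0) to the underside of the seat, each flush with a corner of the seat.

B is a spool: two coaxial disc flanges of radius 146 mm and thickness 14 mm, joined by a core cylinder of radius 76 mm and height 127 mm. The lower flange rests on z = 0 and the three cylinders share a vertical axis.

The spool is on top of the stool.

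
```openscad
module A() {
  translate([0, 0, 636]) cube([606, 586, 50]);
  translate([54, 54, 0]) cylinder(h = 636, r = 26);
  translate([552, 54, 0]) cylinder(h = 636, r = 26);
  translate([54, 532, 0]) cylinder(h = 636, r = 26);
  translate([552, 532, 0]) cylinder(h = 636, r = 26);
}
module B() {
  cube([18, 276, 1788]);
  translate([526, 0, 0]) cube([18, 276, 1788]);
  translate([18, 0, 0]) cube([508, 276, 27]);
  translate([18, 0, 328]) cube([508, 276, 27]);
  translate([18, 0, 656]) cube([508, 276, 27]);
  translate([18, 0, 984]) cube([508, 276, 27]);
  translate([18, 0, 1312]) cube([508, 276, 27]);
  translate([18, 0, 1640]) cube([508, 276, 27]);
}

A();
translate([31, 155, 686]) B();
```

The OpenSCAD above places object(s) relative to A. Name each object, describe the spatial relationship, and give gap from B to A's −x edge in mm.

The bookshelf's min-x is at 31; the table's min-x is 0; gap = 31 mm.

A is a table. B is a bookshelf. The bookshelf is on top of the table, centred. The gap from the bookshelf to the table's −x edge is 31 mm.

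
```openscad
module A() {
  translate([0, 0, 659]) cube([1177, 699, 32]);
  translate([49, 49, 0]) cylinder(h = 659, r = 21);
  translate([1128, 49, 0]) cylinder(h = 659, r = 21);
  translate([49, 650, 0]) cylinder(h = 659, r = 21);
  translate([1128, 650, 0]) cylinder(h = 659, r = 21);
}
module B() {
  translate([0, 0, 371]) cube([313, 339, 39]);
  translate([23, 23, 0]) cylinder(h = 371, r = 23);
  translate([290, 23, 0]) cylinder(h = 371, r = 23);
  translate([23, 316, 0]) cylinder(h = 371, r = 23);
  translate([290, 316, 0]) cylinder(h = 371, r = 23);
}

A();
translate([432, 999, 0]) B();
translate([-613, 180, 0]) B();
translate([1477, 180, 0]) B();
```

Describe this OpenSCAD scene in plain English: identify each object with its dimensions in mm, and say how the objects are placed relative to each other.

A is a table: top 1177 mm (x) × 699 mm (y), 32 mm thick, upper face at z = 691 mm, on four round legs of 42 mm diameter, each leg's bounding box inset 28 mm from the nearest pair of top edges, running from z = 0 to the bottom of the top.

B is a four-legged stool. The seat is 313×339 mm, 39 mm thick, top at z = 410 mm. It stands on four round legs, each 46 mm in diameter, from z = 0 to the seat underside, each leg's axis is inset half a diameter from the nearest pair of seat edges (so the leg's bounding box is flush with the corner).

Three stools sit around the table at the +y, −x, +x sides.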